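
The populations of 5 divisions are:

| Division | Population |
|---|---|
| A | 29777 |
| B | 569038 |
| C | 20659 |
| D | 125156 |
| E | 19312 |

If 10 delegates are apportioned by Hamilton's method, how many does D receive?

The standard divisor is 763942/10 ≈ 76394.2.
Standard quotas: A 0.3898, B 7.4487, C 0.2704, D 1.6383, E 0.2528.
Lower quotas: A 0, B 7, C 0, D 1, E 0 (sum 8, leaving 2 seats).
Remainders in descending order: D 0.6383, B 0.4487, A 0.3898, C 0.2704, E 0.2528.
The surplus seats go to D, B.
D receives 2.

2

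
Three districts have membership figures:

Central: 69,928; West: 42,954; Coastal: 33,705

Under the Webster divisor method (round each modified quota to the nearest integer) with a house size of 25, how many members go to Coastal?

6

Standard divisor 146587/25 ≈ 5863.48; standard quotas: Central 11.926, West 7.326, Coastal 5.748.
Rounding to the nearest integer gives Central 12, West 7, Coastal 6 — total 25, matching the house size, so no adjustment is needed.
Coastal receives 6.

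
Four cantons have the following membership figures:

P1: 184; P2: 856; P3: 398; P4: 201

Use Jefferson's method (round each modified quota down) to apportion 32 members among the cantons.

Standard divisor 1639/32 ≈ 51.219; standard quotas: P1 3.592, P2 16.713, P3 7.771, P4 3.924.
Rounding down gives 3, 16, 7, 3 = 29 seats, so the divisor must be adjusted.
With modified divisor 49: modified quotas P1 3.755, P2 17.469, P3 8.122, P4 4.102.
Rounding down: P1 3, P2 17, P3 8, P4 4 (total 32).

P1: 3; P2: 17; P3: 8; P4: 4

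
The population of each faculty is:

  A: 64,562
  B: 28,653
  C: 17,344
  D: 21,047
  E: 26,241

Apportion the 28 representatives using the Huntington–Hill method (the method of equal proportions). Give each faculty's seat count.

With divisor 5744: modified quotas A 11.240, B 4.988, C 3.019, D 3.664, E 4.568.
Geometric-mean thresholds: A √(11·12)=11.489, B √(4·5)=4.472, C √(3·4)=3.464, D √(3·4)=3.464, E √(4·5)=4.472.
Each quota rounded against its threshold gives A 11, B 5, C 3, D 4, E 5 (total 28).

A 11, B 5, C 3, D 4, E 5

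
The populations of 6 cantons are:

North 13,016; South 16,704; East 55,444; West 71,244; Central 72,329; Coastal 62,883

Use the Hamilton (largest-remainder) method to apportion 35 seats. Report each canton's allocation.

North 2, South 2, East 7, West 8, Central 9, Coastal 7

Standard divisor: 291620 ÷ 35 = 8332.
Standard quotas: North 1.5622, South 2.0048, East 6.6543, West 8.5506, Central 8.6809, Coastal 7.5472.
Lower quotas: North 1, South 2, East 6, West 8, Central 8, Coastal 7 (sum 32, leaving 3 seats).
Remainders in descending order: Central 0.6809, East 0.6543, North 0.5622, West 0.5506, Coastal 0.5472, South 0.0048.
Largest remainders: Central, East, North receive the extra seats.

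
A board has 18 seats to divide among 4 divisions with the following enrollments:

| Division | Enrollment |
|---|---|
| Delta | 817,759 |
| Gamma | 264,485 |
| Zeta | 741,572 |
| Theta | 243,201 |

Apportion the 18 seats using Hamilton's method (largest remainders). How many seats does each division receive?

Standard divisor: 2067017 ÷ 18 ≈ 114834.278.
Standard quotas: Delta 7.1212, Gamma 2.3032, Zeta 6.4578, Theta 2.1178.
Lower quotas: Delta 7, Gamma 2, Zeta 6, Theta 2 (sum 17, leaving 1 seat).
Remainders in descending order: Zeta 0.4578, Gamma 0.3032, Delta 0.1212, Theta 0.1178.
Largest remainder: Zeta receives the extra seat.

Delta 7, Gamma 2, Zeta 7, Theta 2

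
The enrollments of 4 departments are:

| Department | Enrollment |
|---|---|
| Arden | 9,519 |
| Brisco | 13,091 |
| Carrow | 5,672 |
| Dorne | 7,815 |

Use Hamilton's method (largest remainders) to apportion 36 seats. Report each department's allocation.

Arden 9, Brisco 13, Carrow 6, Dorne 8

The standard divisor is 36097/36 ≈ 1002.694.
Standard quotas: Arden 9.4934, Brisco 13.0558, Carrow 5.6568, Dorne 7.7940.
Lower quotas: Arden 9, Brisco 13, Carrow 5, Dorne 7 (sum 34, leaving 2 seats).
Remainders in descending order: Dorne 0.7940, Carrow 0.6568, Arden 0.4934, Brisco 0.0558.
The surplus seats go to Dorne, Carrow.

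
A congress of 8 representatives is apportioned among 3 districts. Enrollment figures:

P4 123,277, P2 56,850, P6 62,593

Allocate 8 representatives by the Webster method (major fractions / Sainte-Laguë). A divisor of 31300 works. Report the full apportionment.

P4: 4, P2: 2, P6: 2

With modified divisor 31300: modified quotas P4 3.939, P2 1.816, P6 2.000.
Rounding to the nearest integer: P4 4, P2 2, P6 2 (total 8).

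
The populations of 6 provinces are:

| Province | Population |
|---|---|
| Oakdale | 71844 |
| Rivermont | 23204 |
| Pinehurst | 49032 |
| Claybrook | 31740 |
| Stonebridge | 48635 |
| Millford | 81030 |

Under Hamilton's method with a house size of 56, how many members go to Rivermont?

Total 305485; standard divisor 305485/56 ≈ 5455.089.
Standard quotas: Oakdale 13.1701, Rivermont 4.2536, Pinehurst 8.9883, Claybrook 5.8184, Stonebridge 8.9155, Millford 14.8540.
Lower quotas: Oakdale 13, Rivermont 4, Pinehurst 8, Claybrook 5, Stonebridge 8, Millford 14 (sum 52, leaving 4 seats).
Remainders in descending order: Pinehurst 0.9883, Stonebridge 0.9155, Millford 0.8540, Claybrook 0.8184, Rivermont 0.2536, Oakdale 0.1701.
Largest remainders: Pinehurst, Stonebridge, Millford, Claybrook receive the extra seats.
Rivermont receives 4.

4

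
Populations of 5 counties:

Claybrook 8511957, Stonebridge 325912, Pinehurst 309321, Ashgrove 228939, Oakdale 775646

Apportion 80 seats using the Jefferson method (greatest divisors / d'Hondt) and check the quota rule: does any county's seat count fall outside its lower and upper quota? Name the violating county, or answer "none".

Standard quotas: Claybrook 67.078, Stonebridge 2.568, Pinehurst 2.438, Ashgrove 1.804, Oakdale 6.112.
Jefferson allocation: Claybrook 69, Stonebridge 2, Pinehurst 2, Ashgrove 1, Oakdale 6.
Claybrook has quota 67.078 (lower 67, upper 68) but receives 69 — outside the quota interval.

Claybrook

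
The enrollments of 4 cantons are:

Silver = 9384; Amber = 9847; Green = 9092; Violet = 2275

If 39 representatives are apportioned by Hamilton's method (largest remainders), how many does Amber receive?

Standard divisor: 30598 ÷ 39 ≈ 784.564.
Standard quotas: Silver 11.9608, Amber 12.5509, Green 11.5886, Violet 2.8997.
Lower quotas: Silver 11, Amber 12, Green 11, Violet 2 (sum 36, leaving 3 seats).
Remainders in descending order: Silver 0.9608, Violet 0.8997, Green 0.5886, Amber 0.5509.
The surplus seats go to Silver, Violet, Green.
Amber receives 12.

12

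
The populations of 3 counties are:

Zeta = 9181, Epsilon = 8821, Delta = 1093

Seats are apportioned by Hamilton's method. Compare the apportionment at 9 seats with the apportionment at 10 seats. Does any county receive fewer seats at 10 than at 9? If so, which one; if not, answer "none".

Delta

At 9 seats: Zeta 4, Epsilon 4, Delta 1.
At 10 seats: Zeta 5, Epsilon 5, Delta 0.
Delta drops from 1 to 0.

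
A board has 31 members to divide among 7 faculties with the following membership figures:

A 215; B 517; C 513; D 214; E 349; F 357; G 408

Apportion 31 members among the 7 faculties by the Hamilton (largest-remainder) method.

Total 2573; standard divisor 2573/31 = 83.
Standard quotas: A 2.590, B 6.229, C 6.181, D 2.578, E 4.205, F 4.301, G 4.916.
Lower quotas: A 2, B 6, C 6, D 2, E 4, F 4, G 4 (sum 28, leaving 3 seats).
Remainders in descending order: G 0.916, A 0.590, D 0.578, F 0.301, B 0.229, E 0.205, C 0.181.
Largest remainders: G, A, D receive the extra seats.

A=3, B=6, C=6, D=3, E=4, F=4, G=5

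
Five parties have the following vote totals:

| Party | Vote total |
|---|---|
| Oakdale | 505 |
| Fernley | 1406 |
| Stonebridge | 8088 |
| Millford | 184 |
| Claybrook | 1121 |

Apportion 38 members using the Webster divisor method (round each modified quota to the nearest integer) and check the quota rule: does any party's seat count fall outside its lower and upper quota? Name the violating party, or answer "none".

Stonebridge

Standard quotas: Oakdale 1.698, Fernley 4.726, Stonebridge 27.189, Millford 0.619, Claybrook 3.768.
Webster allocation: Oakdale 2, Fernley 5, Stonebridge 26, Millford 1, Claybrook 4.
Stonebridge has quota 27.189 (lower 27, upper 28) but receives 26 — outside the quota interval.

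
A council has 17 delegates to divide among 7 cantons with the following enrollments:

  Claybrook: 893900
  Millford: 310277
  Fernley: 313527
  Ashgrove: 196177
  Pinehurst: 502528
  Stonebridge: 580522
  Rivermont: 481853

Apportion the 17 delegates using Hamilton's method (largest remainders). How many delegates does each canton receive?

The standard divisor is 3278784/17 ≈ 192869.647.
Standard quotas: Claybrook 4.6347, Millford 1.6087, Fernley 1.6256, Ashgrove 1.0171, Pinehurst 2.6055, Stonebridge 3.0099, Rivermont 2.4983.
Lower quotas: Claybrook 4, Millford 1, Fernley 1, Ashgrove 1, Pinehurst 2, Stonebridge 3, Rivermont 2 (sum 14, leaving 3 seats).
Remainders in descending order: Claybrook 0.6347, Fernley 0.6256, Millford 0.6087, Pinehurst 0.6055, Rivermont 0.4983, Ashgrove 0.0171, Stonebridge 0.0099.
The surplus seats go to Claybrook, Fernley, Millford.

Claybrook 5; Millford 2; Fernley 2; Ashgrove 1; Pinehurst 2; Stonebridge 3; Rivermont 2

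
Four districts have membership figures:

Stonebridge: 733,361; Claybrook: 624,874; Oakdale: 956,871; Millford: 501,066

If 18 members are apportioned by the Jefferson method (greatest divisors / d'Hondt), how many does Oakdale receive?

6

Standard divisor 2816172/18 ≈ 156454; standard quotas: Stonebridge 4.687, Claybrook 3.994, Oakdale 6.116, Millford 3.203.
Rounding down gives 4, 3, 6, 3 = 16 seats, so the divisor must be adjusted.
With modified divisor 141700: modified quotas Stonebridge 5.175, Claybrook 4.410, Oakdale 6.753, Millford 3.536.
Rounding down: Stonebridge 5, Claybrook 4, Oakdale 6, Millford 3 (total 18).
Oakdale receives 6.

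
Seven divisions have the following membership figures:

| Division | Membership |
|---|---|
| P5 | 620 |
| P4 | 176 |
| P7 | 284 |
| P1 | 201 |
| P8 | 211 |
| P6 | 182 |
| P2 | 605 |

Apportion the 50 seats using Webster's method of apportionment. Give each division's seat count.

P5 14, P4 4, P7 6, P1 4, P8 5, P6 4, P2 13

Standard divisor 2279/50 ≈ 45.58; standard quotas: P5 13.602, P4 3.861, P7 6.231, P1 4.410, P8 4.629, P6 3.993, P2 13.273.
Rounding to the nearest integer gives P5 14, P4 4, P7 6, P1 4, P8 5, P6 4, P2 13 — total 50, matching the house size, so no adjustment is needed.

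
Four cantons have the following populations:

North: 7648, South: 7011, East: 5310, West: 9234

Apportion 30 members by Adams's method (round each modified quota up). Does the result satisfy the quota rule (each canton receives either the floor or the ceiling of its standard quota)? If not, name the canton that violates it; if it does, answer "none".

none

Standard quotas: North 7.857, South 7.202, East 5.455, West 9.486.
Adams allocation: North 8, South 7, East 6, West 9.
Every allocation lies between the lower and upper quota.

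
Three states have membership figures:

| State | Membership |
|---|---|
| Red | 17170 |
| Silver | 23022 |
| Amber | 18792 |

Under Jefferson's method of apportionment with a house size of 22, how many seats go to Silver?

9

Standard divisor 58984/22 ≈ 2681.091; standard quotas: Red 6.404, Silver 8.587, Amber 7.009.
Rounding down gives 6, 8, 7 = 21 seats, so the divisor must be adjusted.
With modified divisor 2500: modified quotas Red 6.868, Silver 9.209, Amber 7.517.
Rounding down: Red 6, Silver 9, Amber 7 (total 22).
Silver receives 9.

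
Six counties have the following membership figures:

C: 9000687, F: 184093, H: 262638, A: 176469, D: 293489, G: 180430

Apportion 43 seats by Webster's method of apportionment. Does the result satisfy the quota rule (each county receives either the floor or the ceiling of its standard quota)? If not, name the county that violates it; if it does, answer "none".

none

Standard quotas: C 38.328, F 0.784, H 1.118, A 0.751, D 1.250, G 0.768.
Webster allocation: C 38, F 1, H 1, A 1, D 1, G 1.
Every allocation lies between the lower and upper quota.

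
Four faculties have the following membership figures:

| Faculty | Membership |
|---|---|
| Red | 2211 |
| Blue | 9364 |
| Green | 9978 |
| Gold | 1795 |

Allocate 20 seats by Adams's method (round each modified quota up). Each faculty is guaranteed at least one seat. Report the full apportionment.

Standard divisor 23348/20 ≈ 1167.4; standard quotas: Red 1.894, Blue 8.021, Green 8.547, Gold 1.538.
Rounding up gives 2, 9, 9, 2 = 22 seats, so the divisor must be adjusted.
With modified divisor 1300: modified quotas Red 1.701, Blue 7.203, Green 7.675, Gold 1.381.
Rounding up: Red 2, Blue 8, Green 8, Gold 2 (total 20).

Red=2, Blue=8, Green=8, Gold=2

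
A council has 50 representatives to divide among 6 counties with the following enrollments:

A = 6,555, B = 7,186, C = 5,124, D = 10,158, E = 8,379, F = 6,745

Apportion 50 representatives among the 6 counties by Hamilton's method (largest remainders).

The standard divisor is 44147/50 ≈ 882.94.
Standard quotas: A 7.4241, B 8.1387, C 5.8033, D 11.5047, E 9.4899, F 7.6393.
Lower quotas: A 7, B 8, C 5, D 11, E 9, F 7 (sum 47, leaving 3 seats).
Remainders in descending order: C 0.8033, F 0.6393, D 0.5047, E 0.4899, A 0.4241, B 0.1387.
The surplus seats go to C, F, D.

A 7, B 8, C 6, D 12, E 9, F 8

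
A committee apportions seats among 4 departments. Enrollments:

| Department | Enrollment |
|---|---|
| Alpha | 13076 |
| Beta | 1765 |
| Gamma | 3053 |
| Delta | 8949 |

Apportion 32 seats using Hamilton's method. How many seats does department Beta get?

The standard divisor is 26843/32 ≈ 838.844.
Standard quotas: Alpha 15.5881, Beta 2.1041, Gamma 3.6395, Delta 10.6683.
Lower quotas: Alpha 15, Beta 2, Gamma 3, Delta 10 (sum 30, leaving 2 seats).
Remainders in descending order: Delta 0.6683, Gamma 0.6395, Alpha 0.5881, Beta 0.1041.
Largest remainders: Delta, Gamma receive the extra seats.
Beta receives 2.

2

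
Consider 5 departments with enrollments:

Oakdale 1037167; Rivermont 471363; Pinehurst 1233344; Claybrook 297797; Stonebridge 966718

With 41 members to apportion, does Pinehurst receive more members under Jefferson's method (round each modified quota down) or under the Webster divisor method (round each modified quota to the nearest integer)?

Jefferson

Jefferson: Oakdale 11, Rivermont 4, Pinehurst 13, Claybrook 3, Stonebridge 10.
Webster: Oakdale 11, Rivermont 5, Pinehurst 12, Claybrook 3, Stonebridge 10.
Pinehurst gets 13 under Jefferson and 12 under Webster.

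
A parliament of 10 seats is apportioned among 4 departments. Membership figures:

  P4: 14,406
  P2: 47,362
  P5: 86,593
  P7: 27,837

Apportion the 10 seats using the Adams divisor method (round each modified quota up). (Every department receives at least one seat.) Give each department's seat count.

Standard divisor 176198/10 ≈ 17619.8; standard quotas: P4 0.818, P2 2.688, P5 4.915, P7 1.580.
Rounding up gives 1, 3, 5, 2 = 11 seats, so the divisor must be adjusted.
With modified divisor 22700: modified quotas P4 0.635, P2 2.086, P5 3.815, P7 1.226.
Rounding up: P4 1, P2 3, P5 4, P7 2 (total 10).

P4: 1, P2: 3, P5: 4, P7: 2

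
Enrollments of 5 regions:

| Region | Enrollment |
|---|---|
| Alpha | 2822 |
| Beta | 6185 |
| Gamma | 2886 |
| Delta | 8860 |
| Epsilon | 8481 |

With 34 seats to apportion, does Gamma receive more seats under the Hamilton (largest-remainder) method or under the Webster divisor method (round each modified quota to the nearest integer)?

Hamilton: Alpha 3, Beta 7, Gamma 4, Delta 10, Epsilon 10.
Webster: Alpha 3, Beta 7, Gamma 3, Delta 11, Epsilon 10.
Gamma gets 4 under Hamilton and 3 under Webster.

Hamilton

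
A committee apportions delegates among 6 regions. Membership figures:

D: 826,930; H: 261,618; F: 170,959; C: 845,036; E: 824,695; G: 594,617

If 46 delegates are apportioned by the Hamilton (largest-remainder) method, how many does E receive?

The standard divisor is 3523855/46 ≈ 76605.543.
Standard quotas: D 10.7946, H 3.4151, F 2.2317, C 11.0310, E 10.7655, G 7.7621.
Lower quotas: D 10, H 3, F 2, C 11, E 10, G 7 (sum 43, leaving 3 seats).
Remainders in descending order: D 0.7946, E 0.7655, G 0.7621, H 0.4151, F 0.2317, C 0.0310.
Largest remainders: D, E, G receive the extra seats.
E receives 11.

11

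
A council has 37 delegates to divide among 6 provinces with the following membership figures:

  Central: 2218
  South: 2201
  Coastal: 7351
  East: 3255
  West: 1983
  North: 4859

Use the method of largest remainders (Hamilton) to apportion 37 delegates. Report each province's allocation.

Central=4, South=4, Coastal=12, East=6, West=3, North=8

Standard divisor: 21867 ÷ 37 = 591.
Standard quotas: Central 3.7530, South 3.7242, Coastal 12.4382, East 5.5076, West 3.3553, North 8.2217.
Lower quotas: Central 3, South 3, Coastal 12, East 5, West 3, North 8 (sum 34, leaving 3 seats).
Remainders in descending order: Central 0.7530, South 0.7242, East 0.5076, Coastal 0.4382, West 0.3553, North 0.2217.
The surplus seats go to Central, South, East.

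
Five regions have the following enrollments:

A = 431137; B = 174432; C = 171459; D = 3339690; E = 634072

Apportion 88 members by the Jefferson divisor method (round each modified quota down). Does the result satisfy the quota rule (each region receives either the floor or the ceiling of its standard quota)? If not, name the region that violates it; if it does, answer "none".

D

Standard quotas: A 7.986, B 3.231, C 3.176, D 61.862, E 11.745.
Jefferson allocation: A 8, B 3, C 3, D 63, E 11.
D has quota 61.862 (lower 61, upper 62) but receives 63 — outside the quota interval.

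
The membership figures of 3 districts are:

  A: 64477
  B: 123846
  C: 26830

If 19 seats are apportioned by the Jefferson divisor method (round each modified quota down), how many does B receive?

11

Standard divisor 215153/19 ≈ 11323.842; standard quotas: A 5.694, B 10.937, C 2.369.
Rounding down gives 5, 10, 2 = 17 seats, so the divisor must be adjusted.
With modified divisor 10500: modified quotas A 6.141, B 11.795, C 2.555.
Rounding down: A 6, B 11, C 2 (total 19).
B receives 11.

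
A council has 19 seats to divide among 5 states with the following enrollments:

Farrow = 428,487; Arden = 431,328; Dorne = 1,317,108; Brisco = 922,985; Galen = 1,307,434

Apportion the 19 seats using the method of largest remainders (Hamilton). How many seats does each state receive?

Total 4407342; standard divisor 4407342/19 ≈ 231965.368.
Standard quotas: Farrow 1.8472, Arden 1.8594, Dorne 5.6780, Brisco 3.9790, Galen 5.6363.
Lower quotas: Farrow 1, Arden 1, Dorne 5, Brisco 3, Galen 5 (sum 15, leaving 4 seats).
Remainders in descending order: Brisco 0.9790, Arden 0.8594, Farrow 0.8472, Dorne 0.6780, Galen 0.6363.
The surplus seats go to Brisco, Arden, Farrow, Dorne.

Farrow=2; Arden=2; Dorne=6; Brisco=4; Galen=5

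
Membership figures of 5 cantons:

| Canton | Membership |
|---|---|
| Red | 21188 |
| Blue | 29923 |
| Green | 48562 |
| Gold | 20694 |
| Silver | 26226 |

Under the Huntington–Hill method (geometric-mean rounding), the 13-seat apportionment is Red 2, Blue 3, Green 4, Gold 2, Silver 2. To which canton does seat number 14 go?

Green

Priority for the next seat is population ÷ (√(s·(s+1))).
Priorities: Red 8649.965, Blue 8638.026, Green 10858.793, Gold 8448.290, Silver 10706.720.
Highest priority: Green.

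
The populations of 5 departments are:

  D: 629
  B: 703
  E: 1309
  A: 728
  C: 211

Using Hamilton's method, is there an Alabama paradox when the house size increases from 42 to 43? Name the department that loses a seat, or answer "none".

C

At 42 seats: D 7, B 8, E 15, A 9, C 3.
At 43 seats: D 8, B 8, E 16, A 9, C 2.
C drops from 3 to 2.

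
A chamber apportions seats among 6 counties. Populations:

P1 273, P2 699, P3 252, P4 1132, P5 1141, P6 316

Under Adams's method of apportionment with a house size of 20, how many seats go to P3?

Standard divisor 3813/20 ≈ 190.65; standard quotas: P1 1.432, P2 3.666, P3 1.322, P4 5.938, P5 5.985, P6 1.657.
Rounding up gives 2, 4, 2, 6, 6, 2 = 22 seats, so the divisor must be adjusted.
With modified divisor 230: modified quotas P1 1.187, P2 3.039, P3 1.096, P4 4.922, P5 4.961, P6 1.374.
Rounding up: P1 2, P2 4, P3 2, P4 5, P5 5, P6 2 (total 20).
P3 receives 2.

2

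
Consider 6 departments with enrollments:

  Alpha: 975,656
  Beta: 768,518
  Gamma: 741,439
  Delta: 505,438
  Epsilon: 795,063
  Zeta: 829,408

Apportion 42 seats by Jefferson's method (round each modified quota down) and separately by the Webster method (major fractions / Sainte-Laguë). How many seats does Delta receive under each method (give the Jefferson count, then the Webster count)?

4 and 5

Jefferson: Alpha 9, Beta 7, Gamma 7, Delta 4, Epsilon 7, Zeta 8.
Webster: Alpha 9, Beta 7, Gamma 7, Delta 5, Epsilon 7, Zeta 7.
Delta gets 4 under Jefferson and 5 under Webster.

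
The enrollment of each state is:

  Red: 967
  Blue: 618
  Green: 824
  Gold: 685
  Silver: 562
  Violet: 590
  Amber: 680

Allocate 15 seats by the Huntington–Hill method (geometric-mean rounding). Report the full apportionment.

Red 3; Blue 2; Green 2; Gold 2; Silver 2; Violet 2; Amber 2

With divisor 366: modified quotas Red 2.642, Blue 1.689, Green 2.251, Gold 1.872, Silver 1.536, Violet 1.612, Amber 1.858.
Geometric-mean thresholds: Red √(2·3)=2.449, Blue √(1·2)=1.414, Green √(2·3)=2.449, Gold √(1·2)=1.414, Silver √(1·2)=1.414, Violet √(1·2)=1.414, Amber √(1·2)=1.414.
Each quota rounded against its threshold gives Red 3, Blue 2, Green 2, Gold 2, Silver 2, Violet 2, Amber 2 (total 15).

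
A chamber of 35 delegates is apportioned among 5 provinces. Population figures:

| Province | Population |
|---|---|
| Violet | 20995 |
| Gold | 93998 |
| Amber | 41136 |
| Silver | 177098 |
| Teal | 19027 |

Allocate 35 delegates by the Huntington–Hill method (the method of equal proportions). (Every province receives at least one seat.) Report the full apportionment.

With divisor 10016: modified quotas Violet 2.096, Gold 9.385, Amber 4.107, Silver 17.682, Teal 1.900.
Geometric-mean thresholds: Violet √(2·3)=2.449, Gold √(9·10)=9.487, Amber √(4·5)=4.472, Silver √(17·18)=17.493, Teal √(1·2)=1.414.
Each quota rounded against its threshold gives Violet 2, Gold 9, Amber 4, Silver 18, Teal 2 (total 35).

Violet 2, Gold 9, Amber 4, Silver 18, Teal 2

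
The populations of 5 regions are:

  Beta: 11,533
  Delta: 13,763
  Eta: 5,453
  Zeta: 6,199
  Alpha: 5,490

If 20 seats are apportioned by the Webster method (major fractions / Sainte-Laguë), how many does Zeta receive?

3

Standard divisor 42438/20 ≈ 2121.9; standard quotas: Beta 5.435, Delta 6.486, Eta 2.570, Zeta 2.921, Alpha 2.587.
Rounding to the nearest integer gives Beta 5, Delta 6, Eta 3, Zeta 3, Alpha 3 — total 20, matching the house size, so no adjustment is needed.
Zeta receives 3.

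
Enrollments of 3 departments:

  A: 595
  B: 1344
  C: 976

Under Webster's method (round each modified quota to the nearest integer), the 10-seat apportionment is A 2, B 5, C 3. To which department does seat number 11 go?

C

Priority for the next seat is population ÷ (current seats + 0.5).
Priorities: A 238.000, B 244.364, C 278.857.
Highest priority: C.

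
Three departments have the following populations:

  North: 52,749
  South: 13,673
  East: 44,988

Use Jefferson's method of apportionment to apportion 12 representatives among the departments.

North 6, South 1, East 5

Standard divisor 111410/12 ≈ 9284.167; standard quotas: North 5.682, South 1.473, East 4.846.
Rounding down gives 5, 1, 4 = 10 seats, so the divisor must be adjusted.
With modified divisor 8200: modified quotas North 6.433, South 1.667, East 5.486.
Rounding down: North 6, South 1, East 5 (total 12).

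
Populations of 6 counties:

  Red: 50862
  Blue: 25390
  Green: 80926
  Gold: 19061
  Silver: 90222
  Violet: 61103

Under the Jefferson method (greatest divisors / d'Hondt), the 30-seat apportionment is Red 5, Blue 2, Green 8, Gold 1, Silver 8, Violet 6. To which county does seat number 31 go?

Silver

Priority for the next seat is population ÷ (current seats + 1).
Priorities: Red 8477.000, Blue 8463.333, Green 8991.778, Gold 9530.500, Silver 10024.667, Violet 8729.000.
Highest priority: Silver.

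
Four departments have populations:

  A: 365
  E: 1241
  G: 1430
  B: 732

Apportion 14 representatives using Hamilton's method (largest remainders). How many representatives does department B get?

Total 3768; standard divisor 3768/14 ≈ 269.143.
Standard quotas: A 1.356, E 4.611, G 5.313, B 2.720.
Lower quotas: A 1, E 4, G 5, B 2 (sum 12, leaving 2 seats).
Remainders in descending order: B 0.720, E 0.611, A 0.356, G 0.313.
The surplus seats go to B, E.
B receives 3.

3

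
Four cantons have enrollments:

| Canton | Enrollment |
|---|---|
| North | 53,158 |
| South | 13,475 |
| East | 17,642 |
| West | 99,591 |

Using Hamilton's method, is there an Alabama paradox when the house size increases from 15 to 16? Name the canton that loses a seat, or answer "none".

At 15 seats: North 4, South 1, East 2, West 8.
At 16 seats: North 5, South 1, East 1, West 9.
East drops from 2 to 1.

East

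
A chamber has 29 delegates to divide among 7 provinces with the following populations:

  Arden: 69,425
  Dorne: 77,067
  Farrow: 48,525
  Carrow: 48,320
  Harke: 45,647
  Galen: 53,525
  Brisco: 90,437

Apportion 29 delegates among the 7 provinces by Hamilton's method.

Arden: 5, Dorne: 5, Farrow: 3, Carrow: 3, Harke: 3, Galen: 4, Brisco: 6

The standard divisor is 432946/29 ≈ 14929.172.
Standard quotas: Arden 4.6503, Dorne 5.1622, Farrow 3.2503, Carrow 3.2366, Harke 3.0576, Galen 3.5853, Brisco 6.0577.
Lower quotas: Arden 4, Dorne 5, Farrow 3, Carrow 3, Harke 3, Galen 3, Brisco 6 (sum 27, leaving 2 seats).
Remainders in descending order: Arden 0.6503, Galen 0.5853, Farrow 0.2503, Carrow 0.2366, Dorne 0.1622, Brisco 0.0577, Harke 0.0576.
Largest remainders: Arden, Galen receive the extra seats.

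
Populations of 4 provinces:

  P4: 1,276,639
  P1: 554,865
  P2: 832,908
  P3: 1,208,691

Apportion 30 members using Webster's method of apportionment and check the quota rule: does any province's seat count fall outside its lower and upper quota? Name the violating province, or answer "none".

Standard quotas: P4 9.888, P1 4.298, P2 6.451, P3 9.362.
Webster allocation: P4 10, P1 4, P2 7, P3 9.
Every allocation lies between the lower and upper quota.

none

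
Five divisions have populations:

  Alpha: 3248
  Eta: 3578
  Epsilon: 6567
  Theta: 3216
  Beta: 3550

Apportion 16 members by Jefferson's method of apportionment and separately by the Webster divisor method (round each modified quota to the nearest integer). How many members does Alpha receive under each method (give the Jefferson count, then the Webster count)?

2 and 3

Jefferson: Alpha 2, Eta 3, Epsilon 6, Theta 2, Beta 3.
Webster: Alpha 3, Eta 3, Epsilon 5, Theta 2, Beta 3.
Alpha gets 2 under Jefferson and 3 under Webster.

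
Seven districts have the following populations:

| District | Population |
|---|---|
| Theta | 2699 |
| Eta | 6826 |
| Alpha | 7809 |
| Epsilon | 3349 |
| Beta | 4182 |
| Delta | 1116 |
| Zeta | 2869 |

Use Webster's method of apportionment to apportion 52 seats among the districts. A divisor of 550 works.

Theta 5, Eta 12, Alpha 14, Epsilon 6, Beta 8, Delta 2, Zeta 5

With modified divisor 550: modified quotas Theta 4.907, Eta 12.411, Alpha 14.198, Epsilon 6.089, Beta 7.604, Delta 2.029, Zeta 5.216.
Rounding to the nearest integer: Theta 5, Eta 12, Alpha 14, Epsilon 6, Beta 8, Delta 2, Zeta 5 (total 52).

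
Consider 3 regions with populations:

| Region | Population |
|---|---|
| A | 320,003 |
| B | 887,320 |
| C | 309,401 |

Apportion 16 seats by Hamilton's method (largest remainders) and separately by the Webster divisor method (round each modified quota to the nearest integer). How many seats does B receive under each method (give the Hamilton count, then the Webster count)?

9 and 10

Hamilton: A 4, B 9, C 3.
Webster: A 3, B 10, C 3.
B gets 9 under Hamilton and 10 under Webster.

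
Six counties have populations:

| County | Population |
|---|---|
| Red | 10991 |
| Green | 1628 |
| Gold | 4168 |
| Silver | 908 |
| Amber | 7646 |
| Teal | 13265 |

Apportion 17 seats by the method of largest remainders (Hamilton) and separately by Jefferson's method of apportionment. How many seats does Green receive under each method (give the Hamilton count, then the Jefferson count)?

1 and 0

Hamilton: Red 5, Green 1, Gold 2, Silver 0, Amber 3, Teal 6.
Jefferson: Red 5, Green 0, Gold 2, Silver 0, Amber 4, Teal 6.
Green gets 1 under Hamilton and 0 under Jefferson.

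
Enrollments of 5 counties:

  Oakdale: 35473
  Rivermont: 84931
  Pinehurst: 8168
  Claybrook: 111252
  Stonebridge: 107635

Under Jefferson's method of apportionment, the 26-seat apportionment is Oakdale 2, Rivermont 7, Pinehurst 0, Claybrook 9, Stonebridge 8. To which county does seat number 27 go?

Stonebridge

Priority for the next seat is population ÷ (current seats + 1).
Priorities: Oakdale 11824.333, Rivermont 10616.375, Pinehurst 8168.000, Claybrook 11125.200, Stonebridge 11959.444.
Highest priority: Stonebridge.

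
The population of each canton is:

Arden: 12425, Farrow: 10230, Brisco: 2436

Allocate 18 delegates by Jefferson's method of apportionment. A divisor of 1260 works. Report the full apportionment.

Arden 9; Farrow 8; Brisco 1

With modified divisor 1260: modified quotas Arden 9.861, Farrow 8.119, Brisco 1.933.
Rounding down: Arden 9, Farrow 8, Brisco 1 (total 18).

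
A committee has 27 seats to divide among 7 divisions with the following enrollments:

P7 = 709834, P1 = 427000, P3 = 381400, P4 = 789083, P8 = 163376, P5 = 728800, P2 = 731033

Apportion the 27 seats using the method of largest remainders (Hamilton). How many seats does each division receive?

Standard divisor: 3930526 ÷ 27 ≈ 145575.037.
Standard quotas: P7 4.8761, P1 2.9332, P3 2.6200, P4 5.4205, P8 1.1223, P5 5.0064, P2 5.0217.
Lower quotas: P7 4, P1 2, P3 2, P4 5, P8 1, P5 5, P2 5 (sum 24, leaving 3 seats).
Remainders in descending order: P1 0.9332, P7 0.8761, P3 0.6200, P4 0.4205, P8 0.1223, P2 0.0217, P5 0.0064.
The surplus seats go to P1, P7, P3.

P7 5, P1 3, P3 3, P4 5, P8 1, P5 5, P2 5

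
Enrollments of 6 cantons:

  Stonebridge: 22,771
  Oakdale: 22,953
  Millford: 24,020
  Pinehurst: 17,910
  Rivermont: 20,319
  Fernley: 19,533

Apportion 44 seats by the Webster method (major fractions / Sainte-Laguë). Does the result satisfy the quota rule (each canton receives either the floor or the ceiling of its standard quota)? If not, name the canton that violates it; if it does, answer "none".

none

Standard quotas: Stonebridge 7.858, Oakdale 7.921, Millford 8.289, Pinehurst 6.180, Rivermont 7.012, Fernley 6.740.
Webster allocation: Stonebridge 8, Oakdale 8, Millford 8, Pinehurst 6, Rivermont 7, Fernley 7.
Every allocation lies between the lower and upper quota.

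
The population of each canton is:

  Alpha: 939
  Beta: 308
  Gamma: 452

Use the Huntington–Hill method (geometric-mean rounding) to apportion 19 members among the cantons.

Alpha: 11; Beta: 3; Gamma: 5

With divisor 89: modified quotas Alpha 10.551, Beta 3.461, Gamma 5.079.
Geometric-mean thresholds: Alpha √(10·11)=10.488, Beta √(3·4)=3.464, Gamma √(5·6)=5.477.
Each quota rounded against its threshold gives Alpha 11, Beta 3, Gamma 5 (total 19).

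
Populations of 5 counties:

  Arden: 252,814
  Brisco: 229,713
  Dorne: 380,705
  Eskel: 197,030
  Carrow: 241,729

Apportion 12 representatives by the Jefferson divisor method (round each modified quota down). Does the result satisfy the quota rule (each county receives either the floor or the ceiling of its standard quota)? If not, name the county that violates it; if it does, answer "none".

none

Standard quotas: Arden 2.330, Brisco 2.117, Dorne 3.509, Eskel 1.816, Carrow 2.228.
Jefferson allocation: Arden 2, Brisco 2, Dorne 4, Eskel 2, Carrow 2.
Every allocation lies between the lower and upper quota.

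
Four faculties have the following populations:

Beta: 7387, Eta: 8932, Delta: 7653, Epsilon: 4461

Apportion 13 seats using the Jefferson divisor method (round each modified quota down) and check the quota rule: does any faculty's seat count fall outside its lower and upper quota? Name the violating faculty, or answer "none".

none

Standard quotas: Beta 3.377, Eta 4.084, Delta 3.499, Epsilon 2.040.
Jefferson allocation: Beta 3, Eta 4, Delta 4, Epsilon 2.
Every allocation lies between the lower and upper quota.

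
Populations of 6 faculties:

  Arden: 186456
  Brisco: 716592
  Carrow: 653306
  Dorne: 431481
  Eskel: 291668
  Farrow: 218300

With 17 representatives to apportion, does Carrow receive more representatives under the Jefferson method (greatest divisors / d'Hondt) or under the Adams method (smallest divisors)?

Jefferson: Arden 1, Brisco 5, Carrow 5, Dorne 3, Eskel 2, Farrow 1.
Adams: Arden 2, Brisco 4, Carrow 4, Dorne 3, Eskel 2, Farrow 2.
Carrow gets 5 under Jefferson and 4 under Adams.

Jefferson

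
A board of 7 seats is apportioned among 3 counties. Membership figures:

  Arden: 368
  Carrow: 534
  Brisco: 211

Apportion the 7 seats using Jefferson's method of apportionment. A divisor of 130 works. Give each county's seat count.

Arden: 2, Carrow: 4, Brisco: 1

With modified divisor 130: modified quotas Arden 2.831, Carrow 4.108, Brisco 1.623.
Rounding down: Arden 2, Carrow 4, Brisco 1 (total 7).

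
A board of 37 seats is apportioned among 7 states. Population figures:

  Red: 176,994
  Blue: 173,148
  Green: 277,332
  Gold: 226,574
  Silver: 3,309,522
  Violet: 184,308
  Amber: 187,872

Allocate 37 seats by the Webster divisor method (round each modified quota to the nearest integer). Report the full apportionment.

Standard divisor 4535750/37 ≈ 122587.838; standard quotas: Red 1.444, Blue 1.412, Green 2.262, Gold 1.848, Silver 26.997, Violet 1.503, Amber 1.533.
Rounding to the nearest integer gives Red 1, Blue 1, Green 2, Gold 2, Silver 27, Violet 2, Amber 2 — total 37, matching the house size, so no adjustment is needed.

Red 1, Blue 1, Green 2, Gold 2, Silver 27, Violet 2, Amber 2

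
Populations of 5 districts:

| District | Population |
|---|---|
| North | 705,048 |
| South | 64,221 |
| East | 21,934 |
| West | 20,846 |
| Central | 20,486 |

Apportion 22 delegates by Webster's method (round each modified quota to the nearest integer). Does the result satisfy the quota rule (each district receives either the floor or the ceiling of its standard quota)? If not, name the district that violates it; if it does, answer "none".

Standard quotas: North 18.631, South 1.697, East 0.580, West 0.551, Central 0.541.
Webster allocation: North 17, South 2, East 1, West 1, Central 1.
North has quota 18.631 (lower 18, upper 19) but receives 17 — outside the quota interval.

North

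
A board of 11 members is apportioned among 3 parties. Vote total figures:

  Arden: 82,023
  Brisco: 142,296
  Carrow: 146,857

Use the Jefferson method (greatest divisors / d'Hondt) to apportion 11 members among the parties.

Standard divisor 371176/11 ≈ 33743.273; standard quotas: Arden 2.431, Brisco 4.217, Carrow 4.352.
Rounding down gives 2, 4, 4 = 10 seats, so the divisor must be adjusted.
With modified divisor 28900: modified quotas Arden 2.838, Brisco 4.924, Carrow 5.082.
Rounding down: Arden 2, Brisco 4, Carrow 5 (total 11).

Arden 2, Brisco 4, Carrow 5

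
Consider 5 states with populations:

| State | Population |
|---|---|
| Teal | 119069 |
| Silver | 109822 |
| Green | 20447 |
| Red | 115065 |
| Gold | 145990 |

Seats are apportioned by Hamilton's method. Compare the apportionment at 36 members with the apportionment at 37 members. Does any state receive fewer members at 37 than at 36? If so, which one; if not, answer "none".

Green

At 36 seats: Teal 8, Silver 8, Green 2, Red 8, Gold 10.
At 37 seats: Teal 9, Silver 8, Green 1, Red 8, Gold 11.
Green drops from 2 to 1.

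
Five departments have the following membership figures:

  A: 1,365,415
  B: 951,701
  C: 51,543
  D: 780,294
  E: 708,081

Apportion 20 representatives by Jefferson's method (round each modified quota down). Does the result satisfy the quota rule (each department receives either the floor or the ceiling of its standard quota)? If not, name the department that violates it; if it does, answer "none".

Standard quotas: A 7.080, B 4.935, C 0.267, D 4.046, E 3.672.
Jefferson allocation: A 7, B 5, C 0, D 4, E 4.
Every allocation lies between the lower and upper quota.

none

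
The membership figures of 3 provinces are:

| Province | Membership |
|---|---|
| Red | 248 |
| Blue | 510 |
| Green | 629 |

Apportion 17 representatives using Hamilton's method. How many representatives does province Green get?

8

Standard divisor: 1387 ÷ 17 ≈ 81.588.
Standard quotas: Red 3.040, Blue 6.251, Green 7.709.
Lower quotas: Red 3, Blue 6, Green 7 (sum 16, leaving 1 seat).
Remainders in descending order: Green 0.709, Blue 0.251, Red 0.040.
Largest remainder: Green receives the extra seat.
Green receives 8.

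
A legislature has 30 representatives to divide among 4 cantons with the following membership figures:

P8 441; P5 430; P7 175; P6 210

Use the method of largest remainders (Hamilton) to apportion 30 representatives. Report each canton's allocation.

P8: 11, P5: 10, P7: 4, P6: 5

The standard divisor is 1256/30 ≈ 41.867.
Standard quotas: P8 10.533, P5 10.271, P7 4.180, P6 5.016.
Lower quotas: P8 10, P5 10, P7 4, P6 5 (sum 29, leaving 1 seat).
Remainders in descending order: P8 0.533, P5 0.271, P7 0.180, P6 0.016.
The surplus seat goes to P8.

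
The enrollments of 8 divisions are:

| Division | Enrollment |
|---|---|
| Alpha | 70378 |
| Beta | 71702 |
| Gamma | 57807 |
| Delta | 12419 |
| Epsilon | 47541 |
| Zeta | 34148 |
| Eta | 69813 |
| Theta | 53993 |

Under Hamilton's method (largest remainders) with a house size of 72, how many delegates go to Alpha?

12

Total 417801; standard divisor 417801/72 ≈ 5802.792.
Standard quotas: Alpha 12.1283, Beta 12.3565, Gamma 9.9619, Delta 2.1402, Epsilon 8.1928, Zeta 5.8848, Eta 12.0309, Theta 9.3047.
Lower quotas: Alpha 12, Beta 12, Gamma 9, Delta 2, Epsilon 8, Zeta 5, Eta 12, Theta 9 (sum 69, leaving 3 seats).
Remainders in descending order: Gamma 0.9619, Zeta 0.8848, Beta 0.3565, Theta 0.3047, Epsilon 0.1928, Delta 0.1402, Alpha 0.1283, Eta 0.0309.
Largest remainders: Gamma, Zeta, Beta receive the extra seats.
Alpha receives 12.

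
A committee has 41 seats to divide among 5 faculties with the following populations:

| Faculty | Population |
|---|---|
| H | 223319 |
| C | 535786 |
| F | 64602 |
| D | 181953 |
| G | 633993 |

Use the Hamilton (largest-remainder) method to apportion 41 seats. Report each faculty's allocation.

H=6, C=13, F=2, D=4, G=16

Total 1639653; standard divisor 1639653/41 ≈ 39991.537.
Standard quotas: H 5.5842, C 13.3975, F 1.6154, D 4.5498, G 15.8532.
Lower quotas: H 5, C 13, F 1, D 4, G 15 (sum 38, leaving 3 seats).
Remainders in descending order: G 0.8532, F 0.6154, H 0.5842, D 0.5498, C 0.3975.
The surplus seats go to G, F, H.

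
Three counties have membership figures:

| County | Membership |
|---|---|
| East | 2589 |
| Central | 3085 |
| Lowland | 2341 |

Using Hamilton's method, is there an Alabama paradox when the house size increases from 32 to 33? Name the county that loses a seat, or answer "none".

Lowland

At 32 seats: East 10, Central 12, Lowland 10.
At 33 seats: East 11, Central 13, Lowland 9.
Lowland drops from 10 to 9.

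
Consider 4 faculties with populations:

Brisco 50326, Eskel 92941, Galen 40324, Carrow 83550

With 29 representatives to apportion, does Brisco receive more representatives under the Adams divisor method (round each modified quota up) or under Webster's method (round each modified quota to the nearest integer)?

Webster

Adams: Brisco 5, Eskel 10, Galen 5, Carrow 9.
Webster: Brisco 6, Eskel 10, Galen 4, Carrow 9.
Brisco gets 5 under Adams and 6 under Webster.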